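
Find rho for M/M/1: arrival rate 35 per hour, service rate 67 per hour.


rho = lambda/mu = 35/67 = 0.5224

0.5224


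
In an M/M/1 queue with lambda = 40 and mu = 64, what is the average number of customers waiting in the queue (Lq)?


rho = 40/64; Lq = rho^2/(1-rho) = 1.04

1.04


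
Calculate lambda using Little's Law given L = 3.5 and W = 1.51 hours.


lambda = L / W = 3.5 / 1.51 = 2.32 per hour

2.32 per hour


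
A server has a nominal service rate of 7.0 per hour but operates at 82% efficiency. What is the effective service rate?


Effective rate = mu * efficiency = 7.0 * 0.82 = 5.74 per hour

5.74 per hour


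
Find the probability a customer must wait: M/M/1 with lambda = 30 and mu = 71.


P(wait) = rho = lambda/mu = 30/71 = 0.4225

0.4225


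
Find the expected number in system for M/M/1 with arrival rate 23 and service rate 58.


rho = 23/58; L = rho/(1-rho) = 0.66

0.66


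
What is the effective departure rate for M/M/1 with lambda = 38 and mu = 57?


For a stable queue (lambda < mu), throughput = lambda = 38 per hour

38 per hour


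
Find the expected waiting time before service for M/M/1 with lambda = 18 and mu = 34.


rho = 18/34; Wq = rho/(mu - lambda) = 0.0331 hours

0.0331 hours


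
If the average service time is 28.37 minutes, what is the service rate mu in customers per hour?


mu = 60 / avg_service_time = 60 / 28.37 = 2.11 per hour

2.11 per hour


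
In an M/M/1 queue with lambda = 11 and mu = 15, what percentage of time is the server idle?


Idle fraction = (1 - rho) * 100 = (1 - 11/15) * 100 = 26.7%

26.7%


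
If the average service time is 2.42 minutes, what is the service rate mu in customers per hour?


mu = 60 / avg_service_time = 60 / 2.42 = 24.79 per hour

24.79 per hour


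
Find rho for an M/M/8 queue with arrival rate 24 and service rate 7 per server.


rho = lambda/(c*mu) = 24/(8*7) = 0.4286

0.4286


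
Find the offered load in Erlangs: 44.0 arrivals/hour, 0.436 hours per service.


Offered load a = lambda * E[S] = 44.0 * 0.436 = 19.18 Erlangs

19.18 Erlangs


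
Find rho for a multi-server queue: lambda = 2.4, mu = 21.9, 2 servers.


rho = lambda / (c * mu) = 2.4 / (2 * 21.9) = 0.0548

0.0548


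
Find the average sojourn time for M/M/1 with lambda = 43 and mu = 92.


W = 1/(mu - lambda) = 1/(92 - 43) = 0.0204 hours

0.0204 hours


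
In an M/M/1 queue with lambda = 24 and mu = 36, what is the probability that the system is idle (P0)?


P0 = 1 - rho = 1 - 24/36 = 0.3333

0.3333


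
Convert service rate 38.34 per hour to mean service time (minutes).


Mean service time = 60/mu = 60/38.34 = 1.56 minutes

1.56 minutes


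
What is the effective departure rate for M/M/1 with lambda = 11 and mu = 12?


For a stable queue (lambda < mu), throughput = lambda = 11 per hour

11 per hour


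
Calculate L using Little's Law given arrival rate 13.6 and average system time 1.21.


L = lambda * W = 13.6 * 1.21 = 16.46

16.46


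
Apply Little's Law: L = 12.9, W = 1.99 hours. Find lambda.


lambda = L / W = 12.9 / 1.99 = 6.48 per hour

6.48 per hour


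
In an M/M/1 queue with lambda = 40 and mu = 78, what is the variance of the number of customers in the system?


rho = 40/78; Var(N) = rho/(1-rho)^2 = 2.16

2.16


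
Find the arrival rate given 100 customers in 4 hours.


lambda = total arrivals / time = 100 / 4 = 25.0 per hour

25.0 per hour


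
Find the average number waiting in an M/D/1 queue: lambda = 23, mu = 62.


M/D/1: Lq = rho^2 / (2*(1-rho)) where rho = 23/62; Lq = 0.11

0.11


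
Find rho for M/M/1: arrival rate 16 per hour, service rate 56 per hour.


rho = lambda/mu = 16/56 = 0.2857

0.2857


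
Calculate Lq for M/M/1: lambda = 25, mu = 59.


rho = 25/59; Lq = rho^2/(1-rho) = 0.31

0.31


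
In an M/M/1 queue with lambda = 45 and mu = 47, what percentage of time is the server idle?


Idle fraction = (1 - rho) * 100 = (1 - 45/47) * 100 = 4.3%

4.3%


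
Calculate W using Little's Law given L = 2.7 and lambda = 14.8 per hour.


W = L / lambda = 2.7 / 14.8 = 0.1824 hours

0.1824 hours


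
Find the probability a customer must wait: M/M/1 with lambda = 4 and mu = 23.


P(wait) = rho = lambda/mu = 4/23 = 0.1739

0.1739


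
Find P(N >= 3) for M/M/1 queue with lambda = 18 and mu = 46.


P(N >= 3) = rho^3 = (18/46)^3 = 0.0599

0.0599


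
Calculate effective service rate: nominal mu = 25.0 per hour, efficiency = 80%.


Effective rate = mu * efficiency = 25.0 * 0.8 = 20.0 per hour

20.0 per hour


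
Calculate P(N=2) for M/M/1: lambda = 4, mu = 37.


rho = 4/37; P(n) = (1-rho)*rho^n = (1-4/37)*(4/37)^2 = 0.0104

0.0104


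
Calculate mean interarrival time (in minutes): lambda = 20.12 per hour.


Mean interarrival time = 60/lambda = 60/20.12 = 2.98 minutes

2.98 minutes


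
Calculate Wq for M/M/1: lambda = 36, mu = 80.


rho = 36/80; Wq = rho/(mu - lambda) = 0.0102 hours

0.0102 hours


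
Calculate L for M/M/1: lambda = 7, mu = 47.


rho = 7/47; L = rho/(1-rho) = 0.17

0.17


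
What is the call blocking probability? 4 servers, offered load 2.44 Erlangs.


B(N,A) = (A^N/N!) / sum(A^k/k!, k=0..N) with N=4, A=2.44 = 0.1432

0.1432


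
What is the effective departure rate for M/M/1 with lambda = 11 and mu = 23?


For a stable queue (lambda < mu), throughput = lambda = 11 per hour

11 per hour


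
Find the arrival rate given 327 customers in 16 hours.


lambda = total arrivals / time = 327 / 16 = 20.44 per hour

20.44 per hour


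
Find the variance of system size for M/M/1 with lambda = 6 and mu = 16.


rho = 6/16; Var(N) = rho/(1-rho)^2 = 0.96

0.96


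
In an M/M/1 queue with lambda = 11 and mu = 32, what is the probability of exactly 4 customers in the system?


rho = 11/32; P(n) = (1-rho)*rho^n = (1-11/32)*(11/32)^4 = 0.0092

0.0092


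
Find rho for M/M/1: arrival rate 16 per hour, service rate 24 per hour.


rho = lambda/mu = 16/24 = 0.6667

0.6667


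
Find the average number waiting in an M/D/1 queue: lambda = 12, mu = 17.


M/D/1: Lq = rho^2 / (2*(1-rho)) where rho = 12/17; Lq = 0.85

0.85


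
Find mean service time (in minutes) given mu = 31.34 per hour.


Mean service time = 60/mu = 60/31.34 = 1.91 minutes

1.91 minutes


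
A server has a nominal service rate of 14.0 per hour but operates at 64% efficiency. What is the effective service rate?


Effective rate = mu * efficiency = 14.0 * 0.64 = 8.96 per hour

8.96 per hour


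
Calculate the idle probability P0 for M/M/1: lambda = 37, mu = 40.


P0 = 1 - rho = 1 - 37/40 = 0.075

0.075


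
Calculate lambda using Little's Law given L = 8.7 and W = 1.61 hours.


lambda = L / W = 8.7 / 1.61 = 5.4 per hour

5.4 per hour


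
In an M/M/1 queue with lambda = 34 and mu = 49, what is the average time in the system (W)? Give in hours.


W = 1/(mu - lambda) = 1/(49 - 34) = 0.0667 hours

0.0667 hours


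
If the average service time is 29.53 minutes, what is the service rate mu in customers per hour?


mu = 60 / avg_service_time = 60 / 29.53 = 2.03 per hour

2.03 per hour


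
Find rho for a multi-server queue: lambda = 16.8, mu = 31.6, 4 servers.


rho = lambda / (c * mu) = 16.8 / (4 * 31.6) = 0.1329

0.1329


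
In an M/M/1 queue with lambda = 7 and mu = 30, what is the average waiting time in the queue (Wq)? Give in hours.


rho = 7/30; Wq = rho/(mu - lambda) = 0.0101 hours

0.0101 hours


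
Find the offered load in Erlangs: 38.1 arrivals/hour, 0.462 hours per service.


Offered load a = lambda * E[S] = 38.1 * 0.462 = 17.6 Erlangs

17.6 Erlangs


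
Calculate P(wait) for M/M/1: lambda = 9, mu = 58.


P(wait) = rho = lambda/mu = 9/58 = 0.1552

0.1552


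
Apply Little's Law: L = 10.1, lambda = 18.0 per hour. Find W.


W = L / lambda = 10.1 / 18.0 = 0.5611 hours

0.5611 hours


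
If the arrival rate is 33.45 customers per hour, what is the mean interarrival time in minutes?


Mean interarrival time = 60/lambda = 60/33.45 = 1.79 minutes

1.79 minutes


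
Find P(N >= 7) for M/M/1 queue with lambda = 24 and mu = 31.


P(N >= 7) = rho^7 = (24/31)^7 = 0.1667

0.1667


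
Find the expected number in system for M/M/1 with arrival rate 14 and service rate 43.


rho = 14/43; L = rho/(1-rho) = 0.48

0.48


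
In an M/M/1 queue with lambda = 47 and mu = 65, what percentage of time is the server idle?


Idle fraction = (1 - rho) * 100 = (1 - 47/65) * 100 = 27.7%

27.7%


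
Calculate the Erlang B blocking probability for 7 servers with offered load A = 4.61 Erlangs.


B(N,A) = (A^N/N!) / sum(A^k/k!, k=0..N) with N=7, A=4.61 = 0.0966

0.0966


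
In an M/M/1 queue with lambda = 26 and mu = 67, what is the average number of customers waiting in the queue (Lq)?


rho = 26/67; Lq = rho^2/(1-rho) = 0.25

0.25


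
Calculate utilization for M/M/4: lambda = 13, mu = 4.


rho = lambda/(c*mu) = 13/(4*4) = 0.8125

0.8125


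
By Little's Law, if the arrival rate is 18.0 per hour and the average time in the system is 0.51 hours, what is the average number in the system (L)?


L = lambda * W = 18.0 * 0.51 = 9.18

9.18


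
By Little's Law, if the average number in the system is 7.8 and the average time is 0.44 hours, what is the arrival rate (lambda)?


lambda = L / W = 7.8 / 0.44 = 17.73 per hour

17.73 per hour


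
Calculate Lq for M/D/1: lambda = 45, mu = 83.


M/D/1: Lq = rho^2 / (2*(1-rho)) where rho = 45/83; Lq = 0.32

0.32


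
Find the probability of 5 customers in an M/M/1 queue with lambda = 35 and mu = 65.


rho = 35/65; P(n) = (1-rho)*rho^n = (1-35/65)*(35/65)^5 = 0.0209

0.0209


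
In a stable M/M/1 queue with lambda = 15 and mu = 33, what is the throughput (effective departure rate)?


For a stable queue (lambda < mu), throughput = lambda = 15 per hour

15 per hour


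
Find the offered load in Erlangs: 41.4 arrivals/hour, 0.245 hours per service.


Offered load a = lambda * E[S] = 41.4 * 0.245 = 10.14 Erlangs

10.14 Erlangs


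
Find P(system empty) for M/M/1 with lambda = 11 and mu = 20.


P0 = 1 - rho = 1 - 11/20 = 0.45

0.45


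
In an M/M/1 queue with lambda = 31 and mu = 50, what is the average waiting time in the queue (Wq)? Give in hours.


rho = 31/50; Wq = rho/(mu - lambda) = 0.0326 hours

0.0326 hours


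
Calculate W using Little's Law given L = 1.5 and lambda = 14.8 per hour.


W = L / lambda = 1.5 / 14.8 = 0.1014 hours

0.1014 hours


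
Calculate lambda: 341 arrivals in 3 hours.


lambda = total arrivals / time = 341 / 3 = 113.67 per hour

113.67 per hour


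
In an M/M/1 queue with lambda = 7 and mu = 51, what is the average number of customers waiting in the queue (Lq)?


rho = 7/51; Lq = rho^2/(1-rho) = 0.02

0.02


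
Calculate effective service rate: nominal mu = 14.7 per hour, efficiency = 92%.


Effective rate = mu * efficiency = 14.7 * 0.92 = 13.52 per hour

13.52 per hour


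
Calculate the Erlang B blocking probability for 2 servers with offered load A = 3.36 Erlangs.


B(N,A) = (A^N/N!) / sum(A^k/k!, k=0..N) with N=2, A=3.36 = 0.5642

0.5642


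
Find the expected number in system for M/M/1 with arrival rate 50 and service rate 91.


rho = 50/91; L = rho/(1-rho) = 1.22

1.22


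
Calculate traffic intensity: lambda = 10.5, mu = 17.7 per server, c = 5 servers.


rho = lambda / (c * mu) = 10.5 / (5 * 17.7) = 0.1186

0.1186


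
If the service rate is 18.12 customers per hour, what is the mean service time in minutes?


Mean service time = 60/mu = 60/18.12 = 3.31 minutes

3.31 minutes


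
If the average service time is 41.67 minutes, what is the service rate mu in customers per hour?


mu = 60 / avg_service_time = 60 / 41.67 = 1.44 per hour

1.44 per hour


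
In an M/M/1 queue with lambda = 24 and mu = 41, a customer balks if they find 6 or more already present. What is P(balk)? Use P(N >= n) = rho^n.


P(N >= 6) = rho^6 = (24/41)^6 = 0.0402

0.0402


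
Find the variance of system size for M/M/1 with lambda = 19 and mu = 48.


rho = 19/48; Var(N) = rho/(1-rho)^2 = 1.08

1.08


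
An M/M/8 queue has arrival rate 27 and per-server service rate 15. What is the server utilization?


rho = lambda/(c*mu) = 27/(8*15) = 0.225

0.225


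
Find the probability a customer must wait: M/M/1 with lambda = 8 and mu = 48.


P(wait) = rho = lambda/mu = 8/48 = 0.1667

0.1667


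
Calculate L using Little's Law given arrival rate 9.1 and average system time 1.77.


L = lambda * W = 9.1 * 1.77 = 16.11

16.11


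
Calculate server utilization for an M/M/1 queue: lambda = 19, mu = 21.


rho = lambda/mu = 19/21 = 0.9048

0.9048


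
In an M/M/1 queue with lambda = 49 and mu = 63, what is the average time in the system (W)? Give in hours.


W = 1/(mu - lambda) = 1/(63 - 49) = 0.0714 hours

0.0714 hours


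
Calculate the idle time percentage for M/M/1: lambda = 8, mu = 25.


Idle fraction = (1 - rho) * 100 = (1 - 8/25) * 100 = 68.0%

68.0%


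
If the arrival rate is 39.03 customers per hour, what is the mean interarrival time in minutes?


Mean interarrival time = 60/lambda = 60/39.03 = 1.54 minutes

1.54 minutes


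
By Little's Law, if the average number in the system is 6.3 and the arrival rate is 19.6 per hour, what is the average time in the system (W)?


W = L / lambda = 6.3 / 19.6 = 0.3214 hours

0.3214 hours


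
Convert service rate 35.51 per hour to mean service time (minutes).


Mean service time = 60/mu = 60/35.51 = 1.69 minutes

1.69 minutes


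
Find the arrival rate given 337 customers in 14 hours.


lambda = total arrivals / time = 337 / 14 = 24.07 per hour

24.07 per hour


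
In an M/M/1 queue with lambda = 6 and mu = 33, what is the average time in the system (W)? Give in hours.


W = 1/(mu - lambda) = 1/(33 - 6) = 0.037 hours

0.037 hours


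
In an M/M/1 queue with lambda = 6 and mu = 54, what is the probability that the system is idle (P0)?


P0 = 1 - rho = 1 - 6/54 = 0.8889

0.8889


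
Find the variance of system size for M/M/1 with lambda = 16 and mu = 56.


rho = 16/56; Var(N) = rho/(1-rho)^2 = 0.56

0.56


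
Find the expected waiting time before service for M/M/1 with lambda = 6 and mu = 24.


rho = 6/24; Wq = rho/(mu - lambda) = 0.0139 hours

0.0139 hours


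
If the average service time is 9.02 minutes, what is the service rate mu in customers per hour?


mu = 60 / avg_service_time = 60 / 9.02 = 6.65 per hour

6.65 per hour


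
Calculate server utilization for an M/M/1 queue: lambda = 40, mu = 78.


rho = lambda/mu = 40/78 = 0.5128

0.5128


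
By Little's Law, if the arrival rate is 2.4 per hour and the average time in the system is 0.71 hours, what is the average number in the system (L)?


L = lambda * W = 2.4 * 0.71 = 1.7

1.7


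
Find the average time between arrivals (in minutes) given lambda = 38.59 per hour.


Mean interarrival time = 60/lambda = 60/38.59 = 1.55 minutes

1.55 minutes


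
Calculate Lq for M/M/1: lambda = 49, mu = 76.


rho = 49/76; Lq = rho^2/(1-rho) = 1.17

1.17


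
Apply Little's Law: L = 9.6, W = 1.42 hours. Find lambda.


lambda = L / W = 9.6 / 1.42 = 6.76 per hour

6.76 per hour


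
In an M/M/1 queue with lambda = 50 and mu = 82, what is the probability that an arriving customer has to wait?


P(wait) = rho = lambda/mu = 50/82 = 0.6098

0.6098


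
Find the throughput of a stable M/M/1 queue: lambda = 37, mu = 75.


For a stable queue (lambda < mu), throughput = lambda = 37 per hour

37 per hour


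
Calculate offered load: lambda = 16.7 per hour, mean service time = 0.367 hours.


Offered load a = lambda * E[S] = 16.7 * 0.367 = 6.13 Erlangs

6.13 Erlangs


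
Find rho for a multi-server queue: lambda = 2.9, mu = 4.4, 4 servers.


rho = lambda / (c * mu) = 2.9 / (4 * 4.4) = 0.1648

0.1648


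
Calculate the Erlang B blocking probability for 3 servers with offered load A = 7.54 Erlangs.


B(N,A) = (A^N/N!) / sum(A^k/k!, k=0..N) with N=3, A=7.54 = 0.659

0.659


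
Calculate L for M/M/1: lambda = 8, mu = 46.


rho = 8/46; L = rho/(1-rho) = 0.21

0.21


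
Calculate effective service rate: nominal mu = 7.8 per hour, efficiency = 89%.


Effective rate = mu * efficiency = 7.8 * 0.89 = 6.94 per hour

6.94 per hour


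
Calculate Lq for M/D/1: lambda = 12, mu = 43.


M/D/1: Lq = rho^2 / (2*(1-rho)) where rho = 12/43; Lq = 0.05

0.05


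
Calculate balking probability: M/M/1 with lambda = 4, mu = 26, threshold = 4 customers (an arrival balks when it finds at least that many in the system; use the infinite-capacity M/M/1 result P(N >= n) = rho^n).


P(N >= 4) = rho^4 = (4/26)^4 = 0.0006

0.0006


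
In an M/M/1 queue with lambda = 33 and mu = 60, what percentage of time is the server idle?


Idle fraction = (1 - rho) * 100 = (1 - 33/60) * 100 = 45.0%

45.0%


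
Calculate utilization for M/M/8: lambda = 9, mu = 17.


rho = lambda/(c*mu) = 9/(8*17) = 0.0662

0.0662


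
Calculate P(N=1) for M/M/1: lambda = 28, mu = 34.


rho = 28/34; P(n) = (1-rho)*rho^n = (1-28/34)*(28/34)^1 = 0.1453

0.1453


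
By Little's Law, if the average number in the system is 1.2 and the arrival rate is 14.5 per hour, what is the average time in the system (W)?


W = L / lambda = 1.2 / 14.5 = 0.0828 hours

0.0828 hours


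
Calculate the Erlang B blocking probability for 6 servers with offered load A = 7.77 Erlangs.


B(N,A) = (A^N/N!) / sum(A^k/k!, k=0..N) with N=6, A=7.77 = 0.377

0.377


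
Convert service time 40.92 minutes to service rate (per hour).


mu = 60 / avg_service_time = 60 / 40.92 = 1.47 per hour

1.47 per hour


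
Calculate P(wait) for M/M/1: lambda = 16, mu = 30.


P(wait) = rho = lambda/mu = 16/30 = 0.5333

0.5333


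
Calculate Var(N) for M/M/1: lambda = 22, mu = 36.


rho = 22/36; Var(N) = rho/(1-rho)^2 = 4.04

4.04


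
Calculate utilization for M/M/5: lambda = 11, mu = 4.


rho = lambda/(c*mu) = 11/(5*4) = 0.55

0.55


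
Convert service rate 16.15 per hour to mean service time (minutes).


Mean service time = 60/mu = 60/16.15 = 3.72 minutes

3.72 minutes


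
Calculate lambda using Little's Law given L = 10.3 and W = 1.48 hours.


lambda = L / W = 10.3 / 1.48 = 6.96 per hour

6.96 per hour


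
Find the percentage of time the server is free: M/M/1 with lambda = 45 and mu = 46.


Idle fraction = (1 - rho) * 100 = (1 - 45/46) * 100 = 2.2%

2.2%


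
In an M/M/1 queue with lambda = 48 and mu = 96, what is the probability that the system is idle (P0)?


P0 = 1 - rho = 1 - 48/96 = 0.5

0.5


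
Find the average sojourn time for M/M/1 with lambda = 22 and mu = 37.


W = 1/(mu - lambda) = 1/(37 - 22) = 0.0667 hours

0.0667 hours


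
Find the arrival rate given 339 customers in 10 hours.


lambda = total arrivals / time = 339 / 10 = 33.9 per hour

33.9 per hour


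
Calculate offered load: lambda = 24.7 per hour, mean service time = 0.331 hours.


Offered load a = lambda * E[S] = 24.7 * 0.331 = 8.18 Erlangs

8.18 Erlangs


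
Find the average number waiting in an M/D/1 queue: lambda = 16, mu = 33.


M/D/1: Lq = rho^2 / (2*(1-rho)) where rho = 16/33; Lq = 0.23

0.23


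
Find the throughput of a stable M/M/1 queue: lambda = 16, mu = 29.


For a stable queue (lambda < mu), throughput = lambda = 16 per hour

16 per hour


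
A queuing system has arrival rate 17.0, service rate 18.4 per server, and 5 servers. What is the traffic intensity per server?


rho = lambda / (c * mu) = 17.0 / (5 * 18.4) = 0.1848

0.1848


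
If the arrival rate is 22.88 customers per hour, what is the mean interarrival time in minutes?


Mean interarrival time = 60/lambda = 60/22.88 = 2.62 minutes

2.62 minutes


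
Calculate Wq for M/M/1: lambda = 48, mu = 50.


rho = 48/50; Wq = rho/(mu - lambda) = 0.48 hours

0.48 hours


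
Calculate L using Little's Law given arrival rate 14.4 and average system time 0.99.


L = lambda * W = 14.4 * 0.99 = 14.26

14.26


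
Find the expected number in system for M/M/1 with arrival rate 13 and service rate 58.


rho = 13/58; L = rho/(1-rho) = 0.29

0.29


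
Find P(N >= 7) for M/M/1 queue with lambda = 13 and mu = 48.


P(N >= 7) = rho^7 = (13/48)^7 = 0.0001

0.0001


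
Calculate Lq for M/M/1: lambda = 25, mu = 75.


rho = 25/75; Lq = rho^2/(1-rho) = 0.17

0.17


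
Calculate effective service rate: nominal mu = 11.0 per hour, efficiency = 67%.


Effective rate = mu * efficiency = 11.0 * 0.67 = 7.37 per hour

7.37 per hour


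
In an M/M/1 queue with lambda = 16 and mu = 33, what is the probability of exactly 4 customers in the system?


rho = 16/33; P(n) = (1-rho)*rho^n = (1-16/33)*(16/33)^4 = 0.0285

0.0285


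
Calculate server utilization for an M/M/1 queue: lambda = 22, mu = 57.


rho = lambda/mu = 22/57 = 0.386

0.386


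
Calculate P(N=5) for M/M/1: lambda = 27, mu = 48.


rho = 27/48; P(n) = (1-rho)*rho^n = (1-27/48)*(27/48)^5 = 0.0246

0.0246


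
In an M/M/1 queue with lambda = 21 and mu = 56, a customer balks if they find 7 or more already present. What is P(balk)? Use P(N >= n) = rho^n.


P(N >= 7) = rho^7 = (21/56)^7 = 0.001

0.001


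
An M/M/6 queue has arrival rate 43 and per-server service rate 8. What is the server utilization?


rho = lambda/(c*mu) = 43/(6*8) = 0.8958

0.8958


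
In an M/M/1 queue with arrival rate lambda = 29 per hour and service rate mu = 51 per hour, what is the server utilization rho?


rho = lambda/mu = 29/51 = 0.5686

0.5686


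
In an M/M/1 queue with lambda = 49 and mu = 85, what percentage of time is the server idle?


Idle fraction = (1 - rho) * 100 = (1 - 49/85) * 100 = 42.4%

42.4%


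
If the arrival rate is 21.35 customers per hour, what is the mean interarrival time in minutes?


Mean interarrival time = 60/lambda = 60/21.35 = 2.81 minutes

2.81 minutes


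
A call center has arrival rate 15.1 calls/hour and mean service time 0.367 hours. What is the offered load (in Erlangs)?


Offered load a = lambda * E[S] = 15.1 * 0.367 = 5.54 Erlangs

5.54 Erlangs


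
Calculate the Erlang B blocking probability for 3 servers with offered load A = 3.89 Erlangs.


B(N,A) = (A^N/N!) / sum(A^k/k!, k=0..N) with N=3, A=3.89 = 0.4406

0.4406


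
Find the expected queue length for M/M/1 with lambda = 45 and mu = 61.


rho = 45/61; Lq = rho^2/(1-rho) = 2.07

2.07


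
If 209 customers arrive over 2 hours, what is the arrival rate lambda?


lambda = total arrivals / time = 209 / 2 = 104.5 per hour

104.5 per hour


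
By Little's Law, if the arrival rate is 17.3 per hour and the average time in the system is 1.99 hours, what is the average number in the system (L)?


L = lambda * W = 17.3 * 1.99 = 34.43

34.43


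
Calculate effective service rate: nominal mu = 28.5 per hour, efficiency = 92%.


Effective rate = mu * efficiency = 28.5 * 0.92 = 26.22 per hour

26.22 per hour


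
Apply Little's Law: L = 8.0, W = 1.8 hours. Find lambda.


lambda = L / W = 8.0 / 1.8 = 4.44 per hour

4.44 per hour


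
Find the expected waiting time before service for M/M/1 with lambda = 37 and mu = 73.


rho = 37/73; Wq = rho/(mu - lambda) = 0.0141 hours

0.0141 hours


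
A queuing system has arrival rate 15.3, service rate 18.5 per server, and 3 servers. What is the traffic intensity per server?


rho = lambda / (c * mu) = 15.3 / (3 * 18.5) = 0.2757

0.2757


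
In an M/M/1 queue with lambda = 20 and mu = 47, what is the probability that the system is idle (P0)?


P0 = 1 - rho = 1 - 20/47 = 0.5745

0.5745


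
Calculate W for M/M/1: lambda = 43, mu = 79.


W = 1/(mu - lambda) = 1/(79 - 43) = 0.0278 hours

0.0278 hours


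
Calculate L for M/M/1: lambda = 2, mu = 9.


rho = 2/9; L = rho/(1-rho) = 0.29

0.29


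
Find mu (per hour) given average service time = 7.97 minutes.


mu = 60 / avg_service_time = 60 / 7.97 = 7.53 per hour

7.53 per hour


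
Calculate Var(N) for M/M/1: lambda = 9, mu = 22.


rho = 9/22; Var(N) = rho/(1-rho)^2 = 1.17

1.17


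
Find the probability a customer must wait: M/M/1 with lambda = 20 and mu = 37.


P(wait) = rho = lambda/mu = 20/37 = 0.5405

0.5405


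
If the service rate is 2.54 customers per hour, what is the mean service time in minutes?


Mean service time = 60/mu = 60/2.54 = 23.62 minutes

23.62 minutes


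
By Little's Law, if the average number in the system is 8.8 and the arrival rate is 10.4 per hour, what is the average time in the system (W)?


W = L / lambda = 8.8 / 10.4 = 0.8462 hours

0.8462 hours


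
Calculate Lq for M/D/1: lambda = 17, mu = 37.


M/D/1: Lq = rho^2 / (2*(1-rho)) where rho = 17/37; Lq = 0.2

0.2


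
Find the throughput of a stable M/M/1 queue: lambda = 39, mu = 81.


For a stable queue (lambda < mu), throughput = lambda = 39 per hour

39 per hour


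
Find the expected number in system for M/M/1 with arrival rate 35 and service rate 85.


rho = 35/85; L = rho/(1-rho) = 0.7

0.7


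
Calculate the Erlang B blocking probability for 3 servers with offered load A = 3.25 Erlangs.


B(N,A) = (A^N/N!) / sum(A^k/k!, k=0..N) with N=3, A=3.25 = 0.3751

0.3751


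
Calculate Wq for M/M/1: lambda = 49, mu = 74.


rho = 49/74; Wq = rho/(mu - lambda) = 0.0265 hours

0.0265 hours


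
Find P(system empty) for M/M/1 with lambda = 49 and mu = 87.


P0 = 1 - rho = 1 - 49/87 = 0.4368

0.4368


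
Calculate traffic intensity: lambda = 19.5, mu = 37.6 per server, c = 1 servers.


rho = lambda / (c * mu) = 19.5 / (1 * 37.6) = 0.5186

0.5186


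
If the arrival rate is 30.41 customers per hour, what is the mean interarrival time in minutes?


Mean interarrival time = 60/lambda = 60/30.41 = 1.97 minutes

1.97 minutes


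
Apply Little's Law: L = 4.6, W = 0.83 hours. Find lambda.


lambda = L / W = 4.6 / 0.83 = 5.54 per hour

5.54 per hour


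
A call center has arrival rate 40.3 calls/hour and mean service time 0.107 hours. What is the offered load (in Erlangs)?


Offered load a = lambda * E[S] = 40.3 * 0.107 = 4.31 Erlangs

4.31 Erlangs


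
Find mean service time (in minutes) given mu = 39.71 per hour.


Mean service time = 60/mu = 60/39.71 = 1.51 minutes

1.51 minutes


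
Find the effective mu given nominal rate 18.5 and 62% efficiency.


Effective rate = mu * efficiency = 18.5 * 0.62 = 11.47 per hour

11.47 per hour


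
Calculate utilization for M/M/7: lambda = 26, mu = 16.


rho = lambda/(c*mu) = 26/(7*16) = 0.2321

0.2321


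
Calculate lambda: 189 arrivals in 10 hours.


lambda = total arrivals / time = 189 / 10 = 18.9 per hour

18.9 per hour


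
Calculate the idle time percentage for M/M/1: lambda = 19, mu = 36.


Idle fraction = (1 - rho) * 100 = (1 - 19/36) * 100 = 47.2%

47.2%


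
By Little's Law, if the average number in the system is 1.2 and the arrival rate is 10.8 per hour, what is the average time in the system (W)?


W = L / lambda = 1.2 / 10.8 = 0.1111 hours

0.1111 hours


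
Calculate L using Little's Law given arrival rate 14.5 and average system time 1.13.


L = lambda * W = 14.5 * 1.13 = 16.39

16.39


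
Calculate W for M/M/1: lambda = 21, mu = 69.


W = 1/(mu - lambda) = 1/(69 - 21) = 0.0208 hours

0.0208 hours


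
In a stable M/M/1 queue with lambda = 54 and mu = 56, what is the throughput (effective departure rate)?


For a stable queue (lambda < mu), throughput = lambda = 54 per hour

54 per hour


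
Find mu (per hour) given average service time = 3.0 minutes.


mu = 60 / avg_service_time = 60 / 3.0 = 20.0 per hour

20.0 per hour


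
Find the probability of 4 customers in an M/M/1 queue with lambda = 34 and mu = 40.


rho = 34/40; P(n) = (1-rho)*rho^n = (1-34/40)*(34/40)^4 = 0.0783

0.0783


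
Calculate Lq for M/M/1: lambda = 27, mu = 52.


rho = 27/52; Lq = rho^2/(1-rho) = 0.56

0.56


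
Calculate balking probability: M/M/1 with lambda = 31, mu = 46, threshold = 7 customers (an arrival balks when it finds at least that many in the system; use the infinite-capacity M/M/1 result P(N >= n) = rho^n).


P(N >= 7) = rho^7 = (31/46)^7 = 0.0631

0.0631


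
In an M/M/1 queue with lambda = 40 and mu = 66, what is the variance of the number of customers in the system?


rho = 40/66; Var(N) = rho/(1-rho)^2 = 3.91

3.91


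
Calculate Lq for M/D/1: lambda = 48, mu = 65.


M/D/1: Lq = rho^2 / (2*(1-rho)) where rho = 48/65; Lq = 1.04

1.04


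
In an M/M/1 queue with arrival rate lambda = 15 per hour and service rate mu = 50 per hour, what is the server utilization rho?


rho = lambda/mu = 15/50 = 0.3

0.3


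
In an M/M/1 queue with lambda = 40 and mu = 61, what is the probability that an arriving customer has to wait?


P(wait) = rho = lambda/mu = 40/61 = 0.6557

0.6557


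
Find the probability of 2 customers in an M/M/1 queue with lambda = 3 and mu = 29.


rho = 3/29; P(n) = (1-rho)*rho^n = (1-3/29)*(3/29)^2 = 0.0096

0.0096


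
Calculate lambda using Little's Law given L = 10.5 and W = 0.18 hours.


lambda = L / W = 10.5 / 0.18 = 58.33 per hour

58.33 per hour


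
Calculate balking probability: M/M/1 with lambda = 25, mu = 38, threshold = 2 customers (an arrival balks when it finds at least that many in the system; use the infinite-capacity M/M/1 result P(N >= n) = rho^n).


P(N >= 2) = rho^2 = (25/38)^2 = 0.4328

0.4328


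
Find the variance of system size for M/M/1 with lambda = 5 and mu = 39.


rho = 5/39; Var(N) = rho/(1-rho)^2 = 0.17

0.17


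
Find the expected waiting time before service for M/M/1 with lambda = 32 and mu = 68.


rho = 32/68; Wq = rho/(mu - lambda) = 0.0131 hours

0.0131 hours


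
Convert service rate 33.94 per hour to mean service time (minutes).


Mean service time = 60/mu = 60/33.94 = 1.77 minutes

1.77 minutes


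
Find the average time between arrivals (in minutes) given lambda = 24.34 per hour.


Mean interarrival time = 60/lambda = 60/24.34 = 2.47 minutes

2.47 minutes


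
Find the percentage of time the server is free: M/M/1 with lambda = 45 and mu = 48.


Idle fraction = (1 - rho) * 100 = (1 - 45/48) * 100 = 6.3%

6.3%


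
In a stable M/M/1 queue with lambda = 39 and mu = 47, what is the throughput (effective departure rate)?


For a stable queue (lambda < mu), throughput = lambda = 39 per hour

39 per hour


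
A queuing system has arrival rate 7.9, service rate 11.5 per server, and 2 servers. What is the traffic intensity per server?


rho = lambda / (c * mu) = 7.9 / (2 * 11.5) = 0.3435

0.3435


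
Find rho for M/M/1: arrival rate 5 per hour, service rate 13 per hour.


rho = lambda/mu = 5/13 = 0.3846

0.3846


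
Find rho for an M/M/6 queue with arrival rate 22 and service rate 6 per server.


rho = lambda/(c*mu) = 22/(6*6) = 0.6111

0.6111


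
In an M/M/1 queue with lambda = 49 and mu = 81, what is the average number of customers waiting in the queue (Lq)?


rho = 49/81; Lq = rho^2/(1-rho) = 0.93

0.93


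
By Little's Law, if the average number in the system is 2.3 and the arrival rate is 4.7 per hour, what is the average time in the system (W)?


W = L / lambda = 2.3 / 4.7 = 0.4894 hours

0.4894 hours


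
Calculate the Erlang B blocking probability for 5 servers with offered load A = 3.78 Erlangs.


B(N,A) = (A^N/N!) / sum(A^k/k!, k=0..N) with N=5, A=3.78 = 0.1793

0.1793


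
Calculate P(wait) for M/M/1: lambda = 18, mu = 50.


P(wait) = rho = lambda/mu = 18/50 = 0.36

0.36


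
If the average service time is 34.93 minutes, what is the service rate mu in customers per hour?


mu = 60 / avg_service_time = 60 / 34.93 = 1.72 per hour

1.72 per hour


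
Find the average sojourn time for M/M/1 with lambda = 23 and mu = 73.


W = 1/(mu - lambda) = 1/(73 - 23) = 0.02 hours

0.02 hours


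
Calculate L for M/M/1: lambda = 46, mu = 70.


rho = 46/70; L = rho/(1-rho) = 1.92

1.92


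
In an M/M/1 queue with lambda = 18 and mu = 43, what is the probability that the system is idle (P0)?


P0 = 1 - rho = 1 - 18/43 = 0.5814

0.5814


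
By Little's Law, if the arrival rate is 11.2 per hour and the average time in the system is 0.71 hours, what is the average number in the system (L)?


L = lambda * W = 11.2 * 0.71 = 7.95

7.95


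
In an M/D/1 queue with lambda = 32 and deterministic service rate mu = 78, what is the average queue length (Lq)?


M/D/1: Lq = rho^2 / (2*(1-rho)) where rho = 32/78; Lq = 0.14

0.14


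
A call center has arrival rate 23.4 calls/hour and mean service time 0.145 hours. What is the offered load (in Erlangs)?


Offered load a = lambda * E[S] = 23.4 * 0.145 = 3.39 Erlangs

3.39 Erlangs


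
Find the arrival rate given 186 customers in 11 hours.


lambda = total arrivals / time = 186 / 11 = 16.91 per hour

16.91 per hour


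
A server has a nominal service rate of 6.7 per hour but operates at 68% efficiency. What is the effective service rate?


Effective rate = mu * efficiency = 6.7 * 0.68 = 4.56 per hour

4.56 per hour


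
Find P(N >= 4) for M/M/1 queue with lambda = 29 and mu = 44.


P(N >= 4) = rho^4 = (29/44)^4 = 0.1887

0.1887


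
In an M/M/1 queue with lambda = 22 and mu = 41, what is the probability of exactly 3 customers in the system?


rho = 22/41; P(n) = (1-rho)*rho^n = (1-22/41)*(22/41)^3 = 0.0716

0.0716


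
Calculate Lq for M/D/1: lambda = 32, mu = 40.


M/D/1: Lq = rho^2 / (2*(1-rho)) where rho = 32/40; Lq = 1.6

1.6


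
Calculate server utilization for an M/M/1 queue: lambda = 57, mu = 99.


rho = lambda/mu = 57/99 = 0.5758

0.5758


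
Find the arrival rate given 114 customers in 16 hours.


lambda = total arrivals / time = 114 / 16 = 7.13 per hour

7.13 per hour


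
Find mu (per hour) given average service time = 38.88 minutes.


mu = 60 / avg_service_time = 60 / 38.88 = 1.54 per hour

1.54 per hour


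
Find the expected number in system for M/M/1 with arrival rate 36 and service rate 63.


rho = 36/63; L = rho/(1-rho) = 1.33

1.33


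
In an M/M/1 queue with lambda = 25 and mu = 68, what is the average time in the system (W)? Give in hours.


W = 1/(mu - lambda) = 1/(68 - 25) = 0.0233 hours

0.0233 hours


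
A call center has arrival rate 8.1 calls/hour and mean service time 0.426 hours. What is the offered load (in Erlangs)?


Offered load a = lambda * E[S] = 8.1 * 0.426 = 3.45 Erlangs

3.45 Erlangs


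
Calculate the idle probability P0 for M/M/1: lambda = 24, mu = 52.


P0 = 1 - rho = 1 - 24/52 = 0.5385

0.5385


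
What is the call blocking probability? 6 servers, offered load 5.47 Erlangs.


B(N,A) = (A^N/N!) / sum(A^k/k!, k=0..N) with N=6, A=5.47 = 0.2268

0.2268


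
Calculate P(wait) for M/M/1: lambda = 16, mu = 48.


P(wait) = rho = lambda/mu = 16/48 = 0.3333

0.3333


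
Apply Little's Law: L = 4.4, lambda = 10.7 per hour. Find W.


W = L / lambda = 4.4 / 10.7 = 0.4112 hours

0.4112 hours


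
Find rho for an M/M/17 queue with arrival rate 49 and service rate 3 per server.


rho = lambda/(c*mu) = 49/(17*3) = 0.9608

0.9608


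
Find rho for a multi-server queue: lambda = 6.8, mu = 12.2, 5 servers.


rho = lambda / (c * mu) = 6.8 / (5 * 12.2) = 0.1115

0.1115


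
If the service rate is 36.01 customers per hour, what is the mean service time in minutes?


Mean service time = 60/mu = 60/36.01 = 1.67 minutes

1.67 minutes


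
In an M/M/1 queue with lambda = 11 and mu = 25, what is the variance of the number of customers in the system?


rho = 11/25; Var(N) = rho/(1-rho)^2 = 1.4

1.4


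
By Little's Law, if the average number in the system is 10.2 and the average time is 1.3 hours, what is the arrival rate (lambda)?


lambda = L / W = 10.2 / 1.3 = 7.85 per hour

7.85 per hour


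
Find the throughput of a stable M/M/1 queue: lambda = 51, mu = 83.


For a stable queue (lambda < mu), throughput = lambda = 51 per hour

51 per hour


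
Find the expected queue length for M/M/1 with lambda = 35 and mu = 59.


rho = 35/59; Lq = rho^2/(1-rho) = 0.87

0.87


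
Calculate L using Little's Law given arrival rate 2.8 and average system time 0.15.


L = lambda * W = 2.8 * 0.15 = 0.42

0.42


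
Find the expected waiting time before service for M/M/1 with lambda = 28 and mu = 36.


rho = 28/36; Wq = rho/(mu - lambda) = 0.0972 hours

0.0972 hours


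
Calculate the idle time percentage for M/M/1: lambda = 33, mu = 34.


Idle fraction = (1 - rho) * 100 = (1 - 33/34) * 100 = 2.9%

2.9%


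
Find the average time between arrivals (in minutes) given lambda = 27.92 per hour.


Mean interarrival time = 60/lambda = 60/27.92 = 2.15 minutes

2.15 minutes


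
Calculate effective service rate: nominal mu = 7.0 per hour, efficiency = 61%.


Effective rate = mu * efficiency = 7.0 * 0.61 = 4.27 per hour

4.27 per hour


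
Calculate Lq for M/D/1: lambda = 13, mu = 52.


M/D/1: Lq = rho^2 / (2*(1-rho)) where rho = 13/52; Lq = 0.04

0.04


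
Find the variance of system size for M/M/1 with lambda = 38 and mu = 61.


rho = 38/61; Var(N) = rho/(1-rho)^2 = 4.38

4.38


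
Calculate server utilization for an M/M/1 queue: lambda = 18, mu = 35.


rho = lambda/mu = 18/35 = 0.5143

0.5143


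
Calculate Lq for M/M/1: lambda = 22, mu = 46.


rho = 22/46; Lq = rho^2/(1-rho) = 0.44

0.44


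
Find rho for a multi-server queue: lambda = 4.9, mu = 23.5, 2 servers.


rho = lambda / (c * mu) = 4.9 / (2 * 23.5) = 0.1043

0.1043


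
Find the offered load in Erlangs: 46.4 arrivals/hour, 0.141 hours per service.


Offered load a = lambda * E[S] = 46.4 * 0.141 = 6.54 Erlangs

6.54 Erlangs


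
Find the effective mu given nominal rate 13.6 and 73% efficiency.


Effective rate = mu * efficiency = 13.6 * 0.73 = 9.93 per hour

9.93 per hour


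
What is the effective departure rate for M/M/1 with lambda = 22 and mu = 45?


For a stable queue (lambda < mu), throughput = lambda = 22 per hour

22 per hour


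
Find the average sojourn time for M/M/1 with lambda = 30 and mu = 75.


W = 1/(mu - lambda) = 1/(75 - 30) = 0.0222 hours

0.0222 hours


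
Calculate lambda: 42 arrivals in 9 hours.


lambda = total arrivals / time = 42 / 9 = 4.67 per hour

4.67 per hour


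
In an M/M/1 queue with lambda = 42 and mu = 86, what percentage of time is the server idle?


Idle fraction = (1 - rho) * 100 = (1 - 42/86) * 100 = 51.2%

51.2%


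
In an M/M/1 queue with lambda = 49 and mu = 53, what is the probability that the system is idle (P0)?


P0 = 1 - rho = 1 - 49/53 = 0.0755

0.0755


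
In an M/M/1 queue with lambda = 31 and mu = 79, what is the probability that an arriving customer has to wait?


P(wait) = rho = lambda/mu = 31/79 = 0.3924

0.3924


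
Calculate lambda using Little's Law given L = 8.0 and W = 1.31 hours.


lambda = L / W = 8.0 / 1.31 = 6.11 per hour

6.11 per hour


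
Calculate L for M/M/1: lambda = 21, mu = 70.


rho = 21/70; L = rho/(1-rho) = 0.43

0.43


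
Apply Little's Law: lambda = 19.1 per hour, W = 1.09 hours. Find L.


L = lambda * W = 19.1 * 1.09 = 20.82

20.82
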